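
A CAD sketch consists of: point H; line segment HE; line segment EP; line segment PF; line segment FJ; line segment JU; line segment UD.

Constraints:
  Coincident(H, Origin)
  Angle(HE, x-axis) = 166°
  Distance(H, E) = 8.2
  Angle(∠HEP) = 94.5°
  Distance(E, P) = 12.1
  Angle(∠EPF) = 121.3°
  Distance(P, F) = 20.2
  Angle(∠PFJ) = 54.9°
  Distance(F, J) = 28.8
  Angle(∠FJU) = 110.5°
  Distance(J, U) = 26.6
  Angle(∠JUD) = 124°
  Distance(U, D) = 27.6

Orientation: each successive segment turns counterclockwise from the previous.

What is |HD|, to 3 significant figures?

39.9

∠FJU = 110.5° gives JU at 145° from the x-axis; with |JU| = 26.6, U = (-13.2, 18.3). ∠JUD = 124.0° gives UD at -159° from the x-axis; with |UD| = 27.6, D = (-39.0, 8.47). Then |HD| = |D − H| = 39.9.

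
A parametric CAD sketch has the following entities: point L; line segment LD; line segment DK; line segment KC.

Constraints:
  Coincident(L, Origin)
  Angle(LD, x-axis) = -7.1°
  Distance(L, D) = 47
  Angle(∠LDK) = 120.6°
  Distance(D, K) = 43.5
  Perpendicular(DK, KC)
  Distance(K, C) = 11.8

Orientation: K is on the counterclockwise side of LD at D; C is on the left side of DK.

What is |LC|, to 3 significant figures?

73.3

L is at the origin; LD runs at -7.1° with length 47.0, so D = 47.0·(cos -7.1°, sin -7.1°) = (46.6, -5.81). ∠LDK = 120.6°, so DK runs at -7.1° + (180° − 120.6°) = 52.3° from the x-axis; with |DK| = 43.5, K = D + 43.5·(cos 52.3°, sin 52.3°) = (73.2, 28.6). DK ⟂ KC; with |KC| = 11.8 on the left of DK, C = K + 11.8·(-0.791, 0.612) = (63.9, 35.8). Then |LC| = |C − L| = 73.3.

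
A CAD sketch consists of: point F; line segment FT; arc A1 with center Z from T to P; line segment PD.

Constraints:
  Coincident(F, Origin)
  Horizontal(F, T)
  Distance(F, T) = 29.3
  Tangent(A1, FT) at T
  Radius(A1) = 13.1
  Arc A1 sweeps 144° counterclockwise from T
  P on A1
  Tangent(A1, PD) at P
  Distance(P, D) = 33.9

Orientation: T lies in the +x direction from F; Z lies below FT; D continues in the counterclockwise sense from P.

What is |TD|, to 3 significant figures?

47.9

On A1, T sits at bearing 90° from Z; a 144° counterclockwise sweep puts P at bearing 234°, so P = Z + 13.1·(cos 234°, sin 234°) = (21.6, -23.7). The tangent condition forces ZP to be normal to PD, so PD runs along (−sin 234°, cos 234°); with |PD| = 33.9, D = (49.0, -43.6). Then |TD| = |D − T| = 47.9.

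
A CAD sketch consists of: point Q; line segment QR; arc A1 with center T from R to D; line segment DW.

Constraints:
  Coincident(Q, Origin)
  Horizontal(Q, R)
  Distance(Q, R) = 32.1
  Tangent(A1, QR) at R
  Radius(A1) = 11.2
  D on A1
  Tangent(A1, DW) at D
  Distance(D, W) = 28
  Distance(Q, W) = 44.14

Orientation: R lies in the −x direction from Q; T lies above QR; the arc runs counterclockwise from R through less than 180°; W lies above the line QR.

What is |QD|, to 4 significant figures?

23.65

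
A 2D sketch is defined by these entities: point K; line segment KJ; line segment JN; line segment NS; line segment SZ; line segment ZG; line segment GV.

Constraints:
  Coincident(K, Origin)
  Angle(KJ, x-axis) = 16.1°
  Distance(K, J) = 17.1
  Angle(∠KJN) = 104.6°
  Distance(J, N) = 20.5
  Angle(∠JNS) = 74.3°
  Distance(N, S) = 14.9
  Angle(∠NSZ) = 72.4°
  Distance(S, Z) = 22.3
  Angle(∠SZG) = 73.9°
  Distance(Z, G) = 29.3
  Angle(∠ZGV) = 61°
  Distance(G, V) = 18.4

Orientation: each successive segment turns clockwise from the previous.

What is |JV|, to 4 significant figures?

23.80

∠SZG = 73.9° gives ZG at -18.70° from the x-axis; with |ZG| = 29.3, G = (41.27, -3.858). ∠ZGV = 61.0° gives GV at -137.7° from the x-axis; with |GV| = 18.4, V = (27.66, -16.24). Then |JV| = |V − J| = 23.80.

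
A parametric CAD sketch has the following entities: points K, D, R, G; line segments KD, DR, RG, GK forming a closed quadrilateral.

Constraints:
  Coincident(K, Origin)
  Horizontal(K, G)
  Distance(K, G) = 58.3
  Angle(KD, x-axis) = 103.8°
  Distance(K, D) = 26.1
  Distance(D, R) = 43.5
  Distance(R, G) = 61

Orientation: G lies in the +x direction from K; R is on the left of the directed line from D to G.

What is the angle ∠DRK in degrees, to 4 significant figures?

23.39°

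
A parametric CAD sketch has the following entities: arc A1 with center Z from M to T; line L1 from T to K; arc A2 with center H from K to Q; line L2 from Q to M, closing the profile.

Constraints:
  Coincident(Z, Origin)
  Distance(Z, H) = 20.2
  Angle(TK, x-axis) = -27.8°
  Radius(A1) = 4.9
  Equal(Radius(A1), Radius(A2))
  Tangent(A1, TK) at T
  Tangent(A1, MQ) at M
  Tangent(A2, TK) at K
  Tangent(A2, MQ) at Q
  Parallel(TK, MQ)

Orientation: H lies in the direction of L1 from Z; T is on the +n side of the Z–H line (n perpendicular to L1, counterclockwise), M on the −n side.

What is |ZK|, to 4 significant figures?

20.79

The slot axis is L1's direction at -27.8°, so u = (cos -27.8°, sin -27.8°) = (0.8846, -0.4664) and n = (−sin -27.8°, cos -27.8°) = (0.4664, 0.8846). Z is at the origin and H lies 20.2 along u from Z, so H = 20.2·u = (17.87, -9.421). Tangency of A1 to both parallel lines with radius 4.9 puts T and M at Z ± 4.9·n: T = (2.285, 4.334), M = (-2.285, -4.334). Equal radii place K and Q the same way about H: K = H + 4.9·n = (20.15, -5.087), Q = H − 4.9·n = (15.58, -13.76). Then |ZK| = |K − Z| = 20.79.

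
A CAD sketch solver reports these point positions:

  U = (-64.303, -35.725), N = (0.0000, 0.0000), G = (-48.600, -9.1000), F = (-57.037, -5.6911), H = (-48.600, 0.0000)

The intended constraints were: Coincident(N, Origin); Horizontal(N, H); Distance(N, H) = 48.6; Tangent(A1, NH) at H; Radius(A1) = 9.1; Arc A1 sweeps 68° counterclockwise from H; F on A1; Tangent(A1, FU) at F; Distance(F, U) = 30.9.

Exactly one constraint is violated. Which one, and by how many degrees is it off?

Tangent(A1, FU) at F — off by 8.40°.

N = (0.00, 0.00) ✓; N.y = 0.00, H.y = 0.00 ✓; |NH| = 48.60 ✓; ∠(GH, HN) = 90.00° ✓; |GH| = 9.100 ✓; bearing(G→F) − bearing(G→H) = 68.00° ✓; |GF| = 9.100 ✓; ∠(GF, FU) = 81.60° ✗; |FU| = 30.90 ✓.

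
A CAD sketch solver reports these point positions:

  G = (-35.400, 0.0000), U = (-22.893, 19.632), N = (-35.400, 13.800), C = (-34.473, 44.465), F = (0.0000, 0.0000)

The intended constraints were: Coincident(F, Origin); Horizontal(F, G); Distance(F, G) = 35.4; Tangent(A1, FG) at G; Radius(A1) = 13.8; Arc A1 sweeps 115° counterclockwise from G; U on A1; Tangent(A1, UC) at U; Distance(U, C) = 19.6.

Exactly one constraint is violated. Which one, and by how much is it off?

Distance(U, C) = 19.6 — off by 7.80.

F = (0.00, 0.00) ✓; F.y = 0.00, G.y = 0.00 ✓; |FG| = 35.40 ✓; ∠(NG, GF) = 90.00° ✓; |NG| = 13.80 ✓; bearing(N→U) − bearing(N→G) = 115.0° ✓; |NU| = 13.80 ✓; ∠(NU, UC) = 90.00° ✓; |UC| = 27.40 ✗.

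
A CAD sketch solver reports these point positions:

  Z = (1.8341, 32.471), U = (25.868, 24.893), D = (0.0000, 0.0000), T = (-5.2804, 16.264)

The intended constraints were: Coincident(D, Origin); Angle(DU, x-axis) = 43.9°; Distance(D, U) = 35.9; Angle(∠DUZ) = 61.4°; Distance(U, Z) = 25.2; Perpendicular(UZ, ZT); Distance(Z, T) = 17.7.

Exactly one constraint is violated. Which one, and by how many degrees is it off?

Perpendicular(UZ, ZT) — off by 6.20°.

D = (0.00, 0.00) ✓; DU at 43.90° ✓; |DU| = 35.90 ✓; ∠DUZ = 61.40° ✓; |UZ| = 25.20 ✓; ∠(UZ, ZT) = 83.80° ✗; |ZT| = 17.70 ✓.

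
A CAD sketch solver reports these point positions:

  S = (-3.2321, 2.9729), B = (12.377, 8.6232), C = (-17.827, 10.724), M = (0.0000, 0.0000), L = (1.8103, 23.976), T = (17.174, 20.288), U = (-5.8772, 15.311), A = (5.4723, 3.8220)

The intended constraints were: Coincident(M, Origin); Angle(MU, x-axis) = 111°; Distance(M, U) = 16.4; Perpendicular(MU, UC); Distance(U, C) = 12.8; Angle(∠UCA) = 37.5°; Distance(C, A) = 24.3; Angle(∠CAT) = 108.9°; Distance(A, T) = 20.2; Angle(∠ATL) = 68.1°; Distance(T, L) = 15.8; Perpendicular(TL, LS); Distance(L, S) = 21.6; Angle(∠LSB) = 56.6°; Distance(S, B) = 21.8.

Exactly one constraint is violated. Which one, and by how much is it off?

Distance(S, B) = 21.8 — off by 5.20.

M = (0.00, 0.00) ✓; MU at 111.0° ✓; |MU| = 16.40 ✓; ∠(MU, UC) = 90.00° ✓; |UC| = 12.80 ✓; ∠UCA = 37.50° ✓; |CA| = 24.30 ✓; ∠CAT = 108.9° ✓; |AT| = 20.20 ✓; ∠ATL = 68.10° ✓; |TL| = 15.80 ✓; ∠(TL, LS) = 90.00° ✓; |LS| = 21.60 ✓; ∠LSB = 56.60° ✓; |SB| = 16.60 ✗.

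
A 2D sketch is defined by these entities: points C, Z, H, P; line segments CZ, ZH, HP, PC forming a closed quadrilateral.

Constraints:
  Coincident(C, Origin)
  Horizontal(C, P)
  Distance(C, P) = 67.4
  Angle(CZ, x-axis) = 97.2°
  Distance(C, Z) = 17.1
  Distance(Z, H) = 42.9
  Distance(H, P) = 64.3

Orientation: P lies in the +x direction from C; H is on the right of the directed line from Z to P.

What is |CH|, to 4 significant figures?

25.98

C is at the origin; CP is horizontal with |CP| = 67.4 and P in +x, so P = (67.4, 0). CZ runs at 97.2° with |CZ| = 17.1, so Z = (-2.143, 16.97). H is determined by |ZH| = 42.9 and |HP| = 64.3 together: it lies at the intersection of circle(Z, 42.9) and circle(P, 64.3). With |ZP| = 71.58, the foot of the radical line on ZP is 19.77 from Z and the perpendicular offset is √(42.9² − 19.77²) = 38.07. Taking the right-of-ZP solution: H = (8.037, -24.71).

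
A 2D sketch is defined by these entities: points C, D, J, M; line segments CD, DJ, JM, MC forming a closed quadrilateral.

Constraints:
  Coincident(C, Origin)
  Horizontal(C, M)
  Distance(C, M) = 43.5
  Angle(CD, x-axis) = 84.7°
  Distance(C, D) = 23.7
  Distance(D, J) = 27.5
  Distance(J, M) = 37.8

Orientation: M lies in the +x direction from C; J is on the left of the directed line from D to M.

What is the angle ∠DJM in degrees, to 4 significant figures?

92.16°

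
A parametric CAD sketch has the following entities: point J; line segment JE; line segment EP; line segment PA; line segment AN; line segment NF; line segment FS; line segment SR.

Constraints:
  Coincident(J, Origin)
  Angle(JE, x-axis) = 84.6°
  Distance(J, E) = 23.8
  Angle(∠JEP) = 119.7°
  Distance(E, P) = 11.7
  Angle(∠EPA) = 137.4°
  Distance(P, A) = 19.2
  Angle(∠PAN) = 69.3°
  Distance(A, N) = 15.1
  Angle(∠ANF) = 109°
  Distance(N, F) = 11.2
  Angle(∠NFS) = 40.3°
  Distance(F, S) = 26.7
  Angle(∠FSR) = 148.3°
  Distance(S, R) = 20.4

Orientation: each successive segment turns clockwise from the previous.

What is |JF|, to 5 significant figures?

18.324

∠PAN = 69.3° gives AN at -129.00° from the x-axis; with |AN| = 15.1, N = (21.629, 10.746). ∠ANF = 109.0° gives NF at 160.00° from the x-axis; with |NF| = 11.2, F = (11.105, 14.576). Then |JF| = |F − J| = 18.324.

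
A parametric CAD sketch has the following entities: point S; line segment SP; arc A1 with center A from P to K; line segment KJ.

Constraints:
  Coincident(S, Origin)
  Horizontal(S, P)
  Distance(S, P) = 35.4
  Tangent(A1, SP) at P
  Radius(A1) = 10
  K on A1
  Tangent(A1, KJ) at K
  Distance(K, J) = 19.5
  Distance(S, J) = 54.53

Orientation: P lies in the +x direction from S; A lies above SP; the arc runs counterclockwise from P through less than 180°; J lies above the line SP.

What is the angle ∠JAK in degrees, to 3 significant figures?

62.9°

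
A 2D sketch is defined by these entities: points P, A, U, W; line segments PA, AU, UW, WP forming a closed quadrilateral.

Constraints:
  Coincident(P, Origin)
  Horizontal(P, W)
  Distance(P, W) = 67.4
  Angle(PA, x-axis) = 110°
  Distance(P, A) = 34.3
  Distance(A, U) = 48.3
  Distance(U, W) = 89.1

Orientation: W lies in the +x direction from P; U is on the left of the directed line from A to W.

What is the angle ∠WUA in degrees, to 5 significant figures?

69.807°

Checks: |AU| = 48.30 ✓; |UW| = 89.10 ✓.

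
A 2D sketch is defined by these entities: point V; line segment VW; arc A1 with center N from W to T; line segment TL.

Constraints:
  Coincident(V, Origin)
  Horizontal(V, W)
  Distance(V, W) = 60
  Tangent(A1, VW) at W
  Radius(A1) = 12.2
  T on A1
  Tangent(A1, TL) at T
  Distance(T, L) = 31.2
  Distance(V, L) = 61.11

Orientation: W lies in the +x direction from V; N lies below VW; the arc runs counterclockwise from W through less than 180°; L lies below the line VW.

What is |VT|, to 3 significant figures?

49.1

Checks: ∠(NW, WV) = 90.00° ✓; |NT| = 12.20 ✓; ∠(NT, TL) = 90.00° ✓; |TL| = 31.20 ✓; |VL| = 61.11 ✓.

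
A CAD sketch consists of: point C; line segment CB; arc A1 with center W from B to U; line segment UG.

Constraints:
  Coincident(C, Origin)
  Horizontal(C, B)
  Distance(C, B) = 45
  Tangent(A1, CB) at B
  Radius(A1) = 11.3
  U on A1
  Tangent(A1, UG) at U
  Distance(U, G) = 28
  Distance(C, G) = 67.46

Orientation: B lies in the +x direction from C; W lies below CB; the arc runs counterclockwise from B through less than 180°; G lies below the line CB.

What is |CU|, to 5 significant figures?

40.796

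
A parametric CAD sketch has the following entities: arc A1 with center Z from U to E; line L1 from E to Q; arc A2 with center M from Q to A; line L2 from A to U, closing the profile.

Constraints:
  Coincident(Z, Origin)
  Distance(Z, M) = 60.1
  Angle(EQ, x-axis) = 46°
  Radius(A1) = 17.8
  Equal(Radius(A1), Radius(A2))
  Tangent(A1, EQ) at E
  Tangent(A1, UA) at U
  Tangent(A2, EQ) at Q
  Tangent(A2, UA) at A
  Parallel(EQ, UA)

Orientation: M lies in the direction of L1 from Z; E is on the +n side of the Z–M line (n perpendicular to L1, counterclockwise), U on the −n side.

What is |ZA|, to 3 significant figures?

62.7

The slot axis is L1's direction at 46.0°, so u = (cos 46.0°, sin 46.0°) = (0.695, 0.719) and n = (−sin 46.0°, cos 46.0°) = (-0.719, 0.695). Z is at the origin and M lies 60.1 along u from Z, so M = 60.1·u = (41.7, 43.2). Tangency of A1 to both parallel lines with radius 17.8 puts E and U at Z ± 17.8·n: E = (-12.8, 12.4), U = (12.8, -12.4). Equal radii place Q and A the same way about M: Q = M + 17.8·n = (28.9, 55.6), A = M − 17.8·n = (54.6, 30.9). Then |ZA| = |A − Z| = 62.7.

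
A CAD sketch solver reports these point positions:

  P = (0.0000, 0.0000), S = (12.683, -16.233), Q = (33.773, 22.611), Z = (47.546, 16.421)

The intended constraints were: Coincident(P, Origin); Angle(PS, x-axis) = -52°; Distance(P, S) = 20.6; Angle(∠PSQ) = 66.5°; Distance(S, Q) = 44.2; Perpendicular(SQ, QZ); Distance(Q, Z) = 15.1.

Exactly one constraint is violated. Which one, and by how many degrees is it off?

Perpendicular(SQ, QZ) — off by 4.30°.

P = (0.00, 0.00) ✓; PS at -52.00° ✓; |PS| = 20.60 ✓; ∠PSQ = 66.50° ✓; |SQ| = 44.20 ✓; ∠(SQ, QZ) = 85.70° ✗; |QZ| = 15.10 ✓.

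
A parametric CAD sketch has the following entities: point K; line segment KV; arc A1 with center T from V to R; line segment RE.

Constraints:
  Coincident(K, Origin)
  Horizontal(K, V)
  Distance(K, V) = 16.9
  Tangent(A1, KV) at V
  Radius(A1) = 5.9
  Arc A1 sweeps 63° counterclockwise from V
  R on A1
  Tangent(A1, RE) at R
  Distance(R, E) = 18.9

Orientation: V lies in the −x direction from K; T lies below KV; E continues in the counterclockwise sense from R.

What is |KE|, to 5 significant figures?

36.705

K is at the origin; K and V share the same y with |KV| = 16.9 and V on the −x side, so V = (-16.900, 0.0000). Tangency of A1 to KV means the radius TV is perpendicular to KV, so T = V + (0, -5.9) = (-16.900, -5.9000). On A1, V sits at bearing 90° from T; a 63° counterclockwise sweep puts R at bearing 153°, so R = T + 5.9·(cos 153°, sin 153°) = (-22.157, -3.2215). The tangent condition forces TR to be normal to RE, so RE runs along (−sin 153°, cos 153°); with |RE| = 18.9, E = (-30.737, -20.061). Then |KE| = |E − K| = 36.705.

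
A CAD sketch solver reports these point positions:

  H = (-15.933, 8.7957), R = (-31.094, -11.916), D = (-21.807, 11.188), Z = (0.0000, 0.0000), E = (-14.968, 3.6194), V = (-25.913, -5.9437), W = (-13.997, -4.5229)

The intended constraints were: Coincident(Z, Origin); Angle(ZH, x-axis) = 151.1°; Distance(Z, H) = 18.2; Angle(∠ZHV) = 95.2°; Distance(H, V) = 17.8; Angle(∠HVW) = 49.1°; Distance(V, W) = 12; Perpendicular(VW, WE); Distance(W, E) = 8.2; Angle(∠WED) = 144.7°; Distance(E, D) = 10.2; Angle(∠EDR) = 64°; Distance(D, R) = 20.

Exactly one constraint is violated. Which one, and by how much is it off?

Distance(D, R) = 20 — off by 4.90.

Z = (0.00, 0.00) ✓; ZH at 151.1° ✓; |ZH| = 18.20 ✓; ∠ZHV = 95.20° ✓; |HV| = 17.80 ✓; ∠HVW = 49.10° ✓; |VW| = 12.00 ✓; ∠(VW, WE) = 90.00° ✓; |WE| = 8.200 ✓; ∠WED = 144.7° ✓; |ED| = 10.20 ✓; ∠EDR = 64.00° ✓; |DR| = 24.90 ✗.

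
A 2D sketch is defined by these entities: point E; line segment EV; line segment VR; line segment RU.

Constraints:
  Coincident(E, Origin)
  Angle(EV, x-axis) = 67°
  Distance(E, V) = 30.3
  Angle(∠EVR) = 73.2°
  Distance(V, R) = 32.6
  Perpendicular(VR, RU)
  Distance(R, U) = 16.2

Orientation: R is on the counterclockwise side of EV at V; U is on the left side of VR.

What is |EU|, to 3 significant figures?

27.1

∠EVR = 73.2°, so VR runs at 67.0° + (180° − 73.2°) = 174° from the x-axis; with |VR| = 32.6, R = V + 32.6·(cos 174°, sin 174°) = (-20.6, 31.4). The perpendicularity gives RU at right angles to VR; with |RU| = 16.2 on the left of VR, U = R + 16.2·(-0.108, -0.994) = (-22.3, 15.3). Then |EU| = |U − E| = 27.1.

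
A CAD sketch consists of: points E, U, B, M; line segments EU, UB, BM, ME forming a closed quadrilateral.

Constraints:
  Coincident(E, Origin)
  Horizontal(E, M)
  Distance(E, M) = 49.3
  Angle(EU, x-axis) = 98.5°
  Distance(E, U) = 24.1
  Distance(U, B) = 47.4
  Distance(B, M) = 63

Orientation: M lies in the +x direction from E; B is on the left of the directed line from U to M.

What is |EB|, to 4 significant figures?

65.51

E is at the origin; EM is horizontal with |EM| = 49.3 and M in +x, so M = (49.3, 0). EU runs at 98.5° with |EU| = 24.1, so U = (-3.562, 23.84). B is determined by |UB| = 47.4 and |BM| = 63.0 together: it lies at the intersection of circle(U, 47.4) and circle(M, 63.0). With |UM| = 57.99, the foot of the radical line on UM is 14.14 from U and the perpendicular offset is √(47.4² − 14.14²) = 45.24. Taking the left-of-UM solution: B = (27.93, 59.26).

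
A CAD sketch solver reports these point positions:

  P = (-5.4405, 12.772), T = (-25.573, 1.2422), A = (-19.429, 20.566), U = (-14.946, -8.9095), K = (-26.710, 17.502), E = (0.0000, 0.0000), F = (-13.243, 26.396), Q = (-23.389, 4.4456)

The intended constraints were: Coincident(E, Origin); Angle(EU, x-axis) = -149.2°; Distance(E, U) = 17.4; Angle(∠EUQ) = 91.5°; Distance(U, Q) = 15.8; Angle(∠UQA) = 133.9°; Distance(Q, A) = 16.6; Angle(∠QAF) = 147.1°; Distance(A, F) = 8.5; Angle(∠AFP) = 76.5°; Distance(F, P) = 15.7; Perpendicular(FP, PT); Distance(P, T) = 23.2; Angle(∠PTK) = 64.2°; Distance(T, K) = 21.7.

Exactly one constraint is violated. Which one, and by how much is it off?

Distance(T, K) = 21.7 — off by 5.40.

E = (0.00, 0.00) ✓; EU at -149.2° ✓; |EU| = 17.40 ✓; ∠EUQ = 91.50° ✓; |UQ| = 15.80 ✓; ∠UQA = 133.9° ✓; |QA| = 16.60 ✓; ∠QAF = 147.1° ✓; |AF| = 8.500 ✓; ∠AFP = 76.50° ✓; |FP| = 15.70 ✓; ∠(FP, PT) = 90.00° ✓; |PT| = 23.20 ✓; ∠PTK = 64.20° ✓; |TK| = 16.30 ✗.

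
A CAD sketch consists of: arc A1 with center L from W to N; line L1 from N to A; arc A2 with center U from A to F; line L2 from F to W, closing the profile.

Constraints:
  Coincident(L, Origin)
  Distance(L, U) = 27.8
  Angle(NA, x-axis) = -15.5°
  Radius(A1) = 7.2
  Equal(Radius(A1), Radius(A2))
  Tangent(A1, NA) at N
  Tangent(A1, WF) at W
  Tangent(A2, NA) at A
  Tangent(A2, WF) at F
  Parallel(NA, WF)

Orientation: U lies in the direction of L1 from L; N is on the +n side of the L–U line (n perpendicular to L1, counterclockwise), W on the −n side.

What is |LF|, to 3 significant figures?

28.7

The slot axis is L1's direction at -15.5°, so u = (cos -15.5°, sin -15.5°) = (0.964, -0.267) and n = (−sin -15.5°, cos -15.5°) = (0.267, 0.964). L is at the origin and U lies 27.8 along u from L, so U = 27.8·u = (26.8, -7.43). Tangency of A1 to both parallel lines with radius 7.2 puts N and W at L ± 7.2·n: N = (1.92, 6.94), W = (-1.92, -6.94). Equal radii place A and F the same way about U: A = U + 7.2·n = (28.7, -0.491), F = U − 7.2·n = (24.9, -14.4). Then |LF| = |F − L| = 28.7.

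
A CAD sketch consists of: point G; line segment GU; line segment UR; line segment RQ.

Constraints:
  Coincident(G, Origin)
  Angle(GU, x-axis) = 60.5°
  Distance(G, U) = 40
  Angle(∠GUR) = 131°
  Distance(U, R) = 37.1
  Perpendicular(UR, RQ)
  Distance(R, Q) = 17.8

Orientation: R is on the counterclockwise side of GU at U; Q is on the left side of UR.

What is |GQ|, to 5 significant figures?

64.542

∠GUR = 131.0°, so UR runs at 60.5° + (180° − 131.0°) = 109.50° from the x-axis; with |UR| = 37.1, R = U + 37.1·(cos 109.50°, sin 109.50°) = (7.3127, 69.786). UR ⟂ RQ; with |RQ| = 17.8 on the left of UR, Q = R + 17.8·(-0.94264, -0.33381) = (-9.4663, 63.844). Then |GQ| = |Q − G| = 64.542.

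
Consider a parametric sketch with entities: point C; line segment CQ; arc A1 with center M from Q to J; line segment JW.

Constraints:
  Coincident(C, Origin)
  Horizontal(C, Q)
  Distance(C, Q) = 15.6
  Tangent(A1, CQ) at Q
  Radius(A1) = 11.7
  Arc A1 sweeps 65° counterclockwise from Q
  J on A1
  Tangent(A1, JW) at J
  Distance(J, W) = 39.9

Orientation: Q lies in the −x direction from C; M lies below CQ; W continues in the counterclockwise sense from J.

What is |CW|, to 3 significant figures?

60.8

C is at the origin; CQ is horizontal with |CQ| = 15.6 and Q on the −x side, so Q = (-15.6, 0.00). A1 meets CQ tangentially, so MQ is at right angles to CQ, so M = Q + (0, -11.7) = (-15.6, -11.7). On A1, Q sits at bearing 90° from M; a 65° counterclockwise sweep puts J at bearing 155°, so J = M + 11.7·(cos 155°, sin 155°) = (-26.2, -6.76). Tangency of A1 to JW means the radius MJ is perpendicular to JW, so JW runs along (−sin 155°, cos 155°); with |JW| = 39.9, W = (-43.1, -42.9). Then |CW| = |W − C| = 60.8.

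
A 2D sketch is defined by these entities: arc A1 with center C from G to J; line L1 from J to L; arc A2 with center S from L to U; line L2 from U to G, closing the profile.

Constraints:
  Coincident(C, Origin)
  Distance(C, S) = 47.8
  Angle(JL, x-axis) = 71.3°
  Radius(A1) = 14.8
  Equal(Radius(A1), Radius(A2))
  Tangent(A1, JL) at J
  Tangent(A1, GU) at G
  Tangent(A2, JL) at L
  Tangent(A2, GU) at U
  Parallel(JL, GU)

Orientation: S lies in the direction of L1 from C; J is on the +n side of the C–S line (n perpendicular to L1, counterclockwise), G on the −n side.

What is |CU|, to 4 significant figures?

50.04

Tangency of A1 to both parallel lines with radius 14.8 puts J and G at C ± 14.8·n: J = (-14.02, 4.745), G = (14.02, -4.745). Equal radii place L and U the same way about S: L = S + 14.8·n = (1.307, 50.02), U = S − 14.8·n = (29.34, 40.53). Then |CU| = |U − C| = 50.04.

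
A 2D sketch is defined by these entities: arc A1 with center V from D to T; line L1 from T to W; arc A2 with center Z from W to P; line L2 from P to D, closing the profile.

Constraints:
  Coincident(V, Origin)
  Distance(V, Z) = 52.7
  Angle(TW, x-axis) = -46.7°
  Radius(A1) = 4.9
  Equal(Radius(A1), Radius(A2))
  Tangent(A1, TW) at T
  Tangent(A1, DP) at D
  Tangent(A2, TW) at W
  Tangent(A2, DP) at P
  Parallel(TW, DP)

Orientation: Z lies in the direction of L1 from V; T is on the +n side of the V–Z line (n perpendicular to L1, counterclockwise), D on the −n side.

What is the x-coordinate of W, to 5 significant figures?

39.709

Tangency of A1 to both parallel lines with radius 4.9 puts T and D at V ± 4.9·n: T = (3.5661, 3.3605), D = (-3.5661, -3.3605). Equal radii place W and P the same way about Z: W = Z + 4.9·n = (39.709, -34.993), P = Z − 4.9·n = (32.577, -41.714). So W.x = 39.709.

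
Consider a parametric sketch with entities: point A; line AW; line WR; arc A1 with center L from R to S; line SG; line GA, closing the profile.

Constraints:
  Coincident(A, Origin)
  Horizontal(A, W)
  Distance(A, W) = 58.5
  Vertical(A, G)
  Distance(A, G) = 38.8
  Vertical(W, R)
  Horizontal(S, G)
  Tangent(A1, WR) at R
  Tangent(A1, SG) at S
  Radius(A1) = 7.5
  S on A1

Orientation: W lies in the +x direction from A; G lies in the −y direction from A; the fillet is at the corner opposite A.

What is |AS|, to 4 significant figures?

64.08

A is at the origin; A and W share the same y with |AW| = 58.5 and W on the +x side, so W = (58.50, 0.000). AG is vertical with |AG| = 38.8 and G on the −y side, so G = (0.000, -38.80). The virtual corner opposite A is at (58.50, -38.80). The tangent condition forces LR to be normal to WR and since A1 is tangent to SG there, LS ⟂ SG, with radius 7.5, so the center L sits 7.5 in from both sides at L = (51.00, -31.30). That places the tangent points at R = (58.50, -31.30) on WR and S = (51.00, -38.80) on SG. Then |AS| = |S − A| = 64.08.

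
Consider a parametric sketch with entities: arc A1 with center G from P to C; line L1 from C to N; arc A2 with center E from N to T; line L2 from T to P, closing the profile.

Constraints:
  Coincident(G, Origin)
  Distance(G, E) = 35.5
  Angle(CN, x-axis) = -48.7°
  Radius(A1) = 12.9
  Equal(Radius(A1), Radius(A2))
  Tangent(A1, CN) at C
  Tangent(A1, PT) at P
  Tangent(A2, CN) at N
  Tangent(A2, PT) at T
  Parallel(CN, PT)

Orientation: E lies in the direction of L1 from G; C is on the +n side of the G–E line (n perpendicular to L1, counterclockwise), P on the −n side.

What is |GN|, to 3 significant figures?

37.8

Tangency of A1 to both parallel lines with radius 12.9 puts C and P at G ± 12.9·n: C = (9.69, 8.51), P = (-9.69, -8.51). Equal radii place N and T the same way about E: N = E + 12.9·n = (33.1, -18.2), T = E − 12.9·n = (13.7, -35.2). Then |GN| = |N − G| = 37.8.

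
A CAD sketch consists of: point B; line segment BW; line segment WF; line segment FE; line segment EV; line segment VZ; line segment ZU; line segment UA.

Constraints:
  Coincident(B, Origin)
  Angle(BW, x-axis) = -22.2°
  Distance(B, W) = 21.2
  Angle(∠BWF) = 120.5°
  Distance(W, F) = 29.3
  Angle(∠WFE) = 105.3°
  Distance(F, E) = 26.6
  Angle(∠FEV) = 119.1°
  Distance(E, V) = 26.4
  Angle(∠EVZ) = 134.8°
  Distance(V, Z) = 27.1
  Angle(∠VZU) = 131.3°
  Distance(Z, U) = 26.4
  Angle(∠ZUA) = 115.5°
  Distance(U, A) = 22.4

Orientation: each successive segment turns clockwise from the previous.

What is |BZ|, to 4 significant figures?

25.51

∠FEV = 119.1° gives EV at 142.7° from the x-axis; with |EV| = 26.4, V = (-21.52, -31.65). ∠EVZ = 134.8° gives VZ at 97.50° from the x-axis; with |VZ| = 27.1, Z = (-25.05, -4.786). Then |BZ| = |Z − B| = 25.51.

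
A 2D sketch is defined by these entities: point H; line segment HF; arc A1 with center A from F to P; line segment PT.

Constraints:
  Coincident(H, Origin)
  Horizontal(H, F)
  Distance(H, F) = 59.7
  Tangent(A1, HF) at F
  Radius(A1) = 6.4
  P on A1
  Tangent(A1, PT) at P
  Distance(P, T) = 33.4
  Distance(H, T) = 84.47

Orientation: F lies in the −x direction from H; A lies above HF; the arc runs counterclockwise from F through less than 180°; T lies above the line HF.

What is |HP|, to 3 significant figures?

55.8

Checks: ∠(AF, FH) = 90.00° ✓; |AP| = 6.400 ✓; ∠(AP, PT) = 90.00° ✓; |PT| = 33.40 ✓; |HT| = 84.47 ✓.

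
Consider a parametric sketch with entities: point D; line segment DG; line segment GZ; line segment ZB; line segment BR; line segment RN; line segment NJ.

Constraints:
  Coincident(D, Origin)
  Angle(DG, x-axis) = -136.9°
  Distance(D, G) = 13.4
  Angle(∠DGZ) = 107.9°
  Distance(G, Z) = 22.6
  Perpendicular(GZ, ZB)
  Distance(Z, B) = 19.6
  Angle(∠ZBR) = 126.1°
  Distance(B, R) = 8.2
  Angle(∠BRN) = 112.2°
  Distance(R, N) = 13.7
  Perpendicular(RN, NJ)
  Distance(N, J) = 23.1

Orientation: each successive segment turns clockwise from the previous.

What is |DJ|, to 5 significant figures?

25.565

D is at the origin; DG runs at -136.9° with length 13.4, so G = (-9.7842, -9.1559). ∠DGZ = 107.9° gives GZ at 151.00° from the x-axis; with |GZ| = 22.6, Z = (-29.551, 1.8008). GZ ⟂ ZB, so ZB runs at 61.000°; with |ZB| = 19.6, B = (-20.048, 18.943). ∠ZBR = 126.1° gives BR at 7.1000° from the x-axis; with |BR| = 8.2, R = (-11.911, 19.957). ∠BRN = 112.2° gives RN at -60.700° from the x-axis; with |RN| = 13.7, N = (-5.2066, 8.0096). RN ⟂ NJ, so NJ runs at -150.70°; with |NJ| = 23.1, J = (-25.351, -3.2952). Then |DJ| = |J − D| = 25.565.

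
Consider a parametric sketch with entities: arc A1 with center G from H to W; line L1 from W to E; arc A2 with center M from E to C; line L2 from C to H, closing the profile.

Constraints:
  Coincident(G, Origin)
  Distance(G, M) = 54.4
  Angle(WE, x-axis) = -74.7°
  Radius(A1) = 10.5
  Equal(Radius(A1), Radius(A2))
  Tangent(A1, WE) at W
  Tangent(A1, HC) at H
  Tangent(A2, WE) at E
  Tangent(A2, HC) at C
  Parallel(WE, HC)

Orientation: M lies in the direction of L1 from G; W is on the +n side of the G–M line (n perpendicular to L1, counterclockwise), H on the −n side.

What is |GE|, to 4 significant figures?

55.40

The slot axis is L1's direction at -74.7°, so u = (cos -74.7°, sin -74.7°) = (0.2639, -0.9646) and n = (−sin -74.7°, cos -74.7°) = (0.9646, 0.2639). G is at the origin and M lies 54.4 along u from G, so M = 54.4·u = (14.35, -52.47). Tangency of A1 to both parallel lines with radius 10.5 puts W and H at G ± 10.5·n: W = (10.13, 2.771), H = (-10.13, -2.771). Equal radii place E and C the same way about M: E = M + 10.5·n = (24.48, -49.70), C = M − 10.5·n = (4.227, -55.24). Then |GE| = |E − G| = 55.40.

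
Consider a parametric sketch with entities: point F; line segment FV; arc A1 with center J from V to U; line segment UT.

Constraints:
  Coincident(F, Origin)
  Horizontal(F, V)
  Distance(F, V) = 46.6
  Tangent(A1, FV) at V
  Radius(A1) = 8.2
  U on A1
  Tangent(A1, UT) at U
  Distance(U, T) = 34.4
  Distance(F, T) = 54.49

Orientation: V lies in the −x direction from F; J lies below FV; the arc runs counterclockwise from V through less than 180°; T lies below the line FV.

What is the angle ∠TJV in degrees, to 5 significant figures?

161.08°

F is at the origin; F and V share the same y with |FV| = 46.6 and V on the −x side, so V = (-46.600, 0.0000). Tangency of A1 to FV means the radius JV is perpendicular to FV, so J = V + (0, -8.2) = (-46.600, -8.2000). Since JU ⟂ UT (tangency), |JT| = √(8.2² + 34.4²) = 35.364 regardless of where U sits on A1. So T lies on both circle(F, 54.49) and circle(J, 35.364); the below-FV intersection is T = (-35.132, -41.653). U is the foot of the tangent from T: U = (-53.529, -12.585).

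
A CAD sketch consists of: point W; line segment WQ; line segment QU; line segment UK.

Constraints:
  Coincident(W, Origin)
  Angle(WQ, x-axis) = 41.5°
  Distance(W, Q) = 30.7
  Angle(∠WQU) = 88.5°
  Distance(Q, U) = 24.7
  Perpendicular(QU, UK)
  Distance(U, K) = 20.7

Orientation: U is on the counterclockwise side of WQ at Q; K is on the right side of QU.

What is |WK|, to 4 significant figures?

56.67

W is at the origin; WQ runs at 41.5° with length 30.7, so Q = 30.7·(cos 41.5°, sin 41.5°) = (22.99, 20.34). ∠WQU = 88.5°, so QU runs at 41.5° + (180° − 88.5°) = 133.0° from the x-axis; with |QU| = 24.7, U = Q + 24.7·(cos 133.0°, sin 133.0°) = (6.148, 38.41). The perpendicularity gives UK at right angles to QU; with |UK| = 20.7 on the right of QU, K = U + 20.7·(0.7314, 0.6820) = (21.29, 52.52). Then |WK| = |K − W| = 56.67.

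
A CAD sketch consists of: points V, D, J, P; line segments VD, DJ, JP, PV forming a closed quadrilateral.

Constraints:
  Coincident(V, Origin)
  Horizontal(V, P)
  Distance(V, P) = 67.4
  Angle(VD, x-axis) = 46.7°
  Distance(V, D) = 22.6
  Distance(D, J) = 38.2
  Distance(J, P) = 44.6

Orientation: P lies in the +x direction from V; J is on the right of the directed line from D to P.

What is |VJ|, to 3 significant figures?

33.9

V is at the origin; V and P share the same y with |VP| = 67.4 and P in +x, so P = (67.4, 0). VD runs at 46.7° with |VD| = 22.6, so D = (15.5, 16.4). J is determined by |DJ| = 38.2 and |JP| = 44.6 together: it lies at the intersection of circle(D, 38.2) and circle(P, 44.6). With |DP| = 54.4, the foot of the radical line on DP is 22.4 from D and the perpendicular offset is √(38.2² − 22.4²) = 31.0. Taking the right-of-DP solution: J = (27.5, -19.8).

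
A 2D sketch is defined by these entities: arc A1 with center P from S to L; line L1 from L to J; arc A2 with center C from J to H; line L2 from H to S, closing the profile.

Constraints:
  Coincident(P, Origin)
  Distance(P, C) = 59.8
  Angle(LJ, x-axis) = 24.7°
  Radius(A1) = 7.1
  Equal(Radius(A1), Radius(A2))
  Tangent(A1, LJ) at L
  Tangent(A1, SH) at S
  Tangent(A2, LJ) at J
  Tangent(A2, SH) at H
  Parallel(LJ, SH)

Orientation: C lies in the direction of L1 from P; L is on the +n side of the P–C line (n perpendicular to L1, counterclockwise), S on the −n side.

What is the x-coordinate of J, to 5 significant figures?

51.362

The slot axis is L1's direction at 24.7°, so u = (cos 24.7°, sin 24.7°) = (0.90851, 0.41787) and n = (−sin 24.7°, cos 24.7°) = (-0.41787, 0.90851). P is at the origin and C lies 59.8 along u from P, so C = 59.8·u = (54.329, 24.988). Tangency of A1 to both parallel lines with radius 7.1 puts L and S at P ± 7.1·n: L = (-2.9669, 6.4504), S = (2.9669, -6.4504). Equal radii place J and H the same way about C: J = C + 7.1·n = (51.362, 31.439), H = C − 7.1·n = (57.296, 18.538). So J.x = 51.362.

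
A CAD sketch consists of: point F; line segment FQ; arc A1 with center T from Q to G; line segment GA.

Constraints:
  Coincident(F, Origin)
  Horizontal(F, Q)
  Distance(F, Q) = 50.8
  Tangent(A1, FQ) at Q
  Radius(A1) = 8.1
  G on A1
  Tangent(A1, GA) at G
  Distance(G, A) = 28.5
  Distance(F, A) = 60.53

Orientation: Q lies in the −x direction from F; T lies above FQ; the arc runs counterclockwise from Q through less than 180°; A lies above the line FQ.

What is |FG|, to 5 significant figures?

43.835

F is at the origin; FQ is horizontal with |FQ| = 50.8 and Q on the −x side, so Q = (-50.800, 0.0000). Tangency of A1 to FQ means the radius TQ is perpendicular to FQ, so T = Q + (0, 8.1) = (-50.800, 8.1000). Since TG ⟂ GA (tangency), |TA| = √(8.1² + 28.5²) = 29.629 regardless of where G sits on A1. So A lies on both circle(F, 60.53) and circle(T, 29.629); the above-FQ intersection is A = (-47.481, 37.542). G is the foot of the tangent from A: G = (-42.810, 9.4277).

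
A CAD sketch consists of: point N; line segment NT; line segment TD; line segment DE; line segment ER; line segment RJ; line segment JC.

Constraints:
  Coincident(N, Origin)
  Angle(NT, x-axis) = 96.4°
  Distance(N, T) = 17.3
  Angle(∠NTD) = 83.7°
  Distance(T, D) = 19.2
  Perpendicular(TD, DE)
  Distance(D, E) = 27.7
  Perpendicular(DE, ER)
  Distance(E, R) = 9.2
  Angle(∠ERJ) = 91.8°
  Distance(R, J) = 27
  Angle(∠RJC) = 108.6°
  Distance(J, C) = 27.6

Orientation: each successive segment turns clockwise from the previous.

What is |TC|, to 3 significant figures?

36.1

N is at the origin; NT runs at 96.4° with length 17.3, so T = (-1.93, 17.2). ∠NTD = 83.7° gives TD at 0.100° from the x-axis; with |TD| = 19.2, D = (17.3, 17.2). TD is perpendicular to DE, so DE runs at -89.9°; with |DE| = 27.7, E = (17.3, -10.5). The perpendicularity gives ER at right angles to DE, so ER runs at -180°; with |ER| = 9.2, R = (8.12, -10.5). ∠ERJ = 91.8° gives RJ at 91.9° from the x-axis; with |RJ| = 27.0, J = (7.22, 16.5). ∠RJC = 108.6° gives JC at 20.5° from the x-axis; with |JC| = 27.6, C = (33.1, 26.2). Then |TC| = |C − T| = 36.1.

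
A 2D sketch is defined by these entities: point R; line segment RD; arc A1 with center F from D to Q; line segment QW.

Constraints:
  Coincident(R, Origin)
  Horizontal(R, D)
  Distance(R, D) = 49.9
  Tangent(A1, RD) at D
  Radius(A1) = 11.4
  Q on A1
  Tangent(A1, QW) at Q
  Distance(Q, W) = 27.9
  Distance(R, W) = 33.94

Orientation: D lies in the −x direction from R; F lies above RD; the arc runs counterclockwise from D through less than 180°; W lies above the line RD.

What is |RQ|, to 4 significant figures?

41.48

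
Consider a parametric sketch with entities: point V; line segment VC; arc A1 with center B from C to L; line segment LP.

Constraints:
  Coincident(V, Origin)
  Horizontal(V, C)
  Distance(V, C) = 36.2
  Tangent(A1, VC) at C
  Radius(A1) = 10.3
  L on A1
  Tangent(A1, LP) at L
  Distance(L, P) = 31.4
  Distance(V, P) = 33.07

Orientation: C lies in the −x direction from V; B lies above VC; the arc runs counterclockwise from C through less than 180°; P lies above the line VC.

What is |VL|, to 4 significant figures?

27.92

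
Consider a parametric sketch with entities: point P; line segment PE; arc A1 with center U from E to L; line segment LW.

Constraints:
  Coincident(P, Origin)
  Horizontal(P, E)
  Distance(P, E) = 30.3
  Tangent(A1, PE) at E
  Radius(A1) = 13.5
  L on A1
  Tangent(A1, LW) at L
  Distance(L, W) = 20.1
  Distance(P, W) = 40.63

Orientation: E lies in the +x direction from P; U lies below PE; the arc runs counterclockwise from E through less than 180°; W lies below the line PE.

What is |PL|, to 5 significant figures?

22.982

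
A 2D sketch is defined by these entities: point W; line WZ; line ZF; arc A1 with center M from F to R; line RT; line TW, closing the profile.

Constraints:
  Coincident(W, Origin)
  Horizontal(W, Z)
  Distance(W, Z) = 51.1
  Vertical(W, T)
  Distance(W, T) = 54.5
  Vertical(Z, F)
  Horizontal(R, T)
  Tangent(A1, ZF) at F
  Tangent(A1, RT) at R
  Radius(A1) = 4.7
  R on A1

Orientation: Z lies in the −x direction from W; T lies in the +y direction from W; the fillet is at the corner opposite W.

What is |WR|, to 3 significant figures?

71.6

W is at the origin; W and Z share the same y with |WZ| = 51.1 and Z on the −x side, so Z = (-51.1, 0.00). W and T share the same x with |WT| = 54.5 and T on the +y side, so T = (0.00, 54.5). The virtual corner opposite W is at (-51.1, 54.5). The tangent condition forces MF to be normal to ZF and tangency of A1 to RT means the radius MR is perpendicular to RT, with radius 4.7, so the center M sits 4.7 in from both sides at M = (-46.4, 49.8). That places the tangent points at F = (-51.1, 49.8) on ZF and R = (-46.4, 54.5) on RT. Then |WR| = |R − W| = 71.6.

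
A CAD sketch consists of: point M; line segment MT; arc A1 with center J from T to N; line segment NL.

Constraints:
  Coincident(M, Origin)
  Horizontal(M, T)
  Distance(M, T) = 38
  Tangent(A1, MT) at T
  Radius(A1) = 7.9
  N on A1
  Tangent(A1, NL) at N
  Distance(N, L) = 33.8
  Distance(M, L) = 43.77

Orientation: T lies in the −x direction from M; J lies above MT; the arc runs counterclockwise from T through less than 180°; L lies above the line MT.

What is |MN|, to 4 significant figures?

30.94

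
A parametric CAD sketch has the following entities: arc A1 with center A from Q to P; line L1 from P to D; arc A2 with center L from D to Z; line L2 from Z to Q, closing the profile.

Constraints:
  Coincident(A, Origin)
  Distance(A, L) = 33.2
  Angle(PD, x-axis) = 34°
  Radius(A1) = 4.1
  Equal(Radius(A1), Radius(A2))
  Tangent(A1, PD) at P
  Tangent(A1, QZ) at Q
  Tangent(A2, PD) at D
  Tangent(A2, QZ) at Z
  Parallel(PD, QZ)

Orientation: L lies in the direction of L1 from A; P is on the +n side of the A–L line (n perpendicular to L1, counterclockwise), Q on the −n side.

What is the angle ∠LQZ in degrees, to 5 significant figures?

7.0400°

Tangency of A1 to both parallel lines with radius 4.1 puts P and Q at A ± 4.1·n: P = (-2.2927, 3.3991), Q = (2.2927, -3.3991). Equal radii place D and Z the same way about L: D = L + 4.1·n = (25.231, 21.964), Z = L − 4.1·n = (29.817, 15.166). Then cos ∠LQZ = QL·QZ / (|QL||QZ|), giving 7.0400°.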